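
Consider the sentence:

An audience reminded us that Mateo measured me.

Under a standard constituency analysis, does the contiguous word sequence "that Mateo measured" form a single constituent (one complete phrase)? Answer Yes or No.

No

The smallest constituent containing the whole sequence is the subordinate clause [SBAR that Mateo measured me], but the sequence is only part of it — it straddles the boundary between complementizer "that" and clause "Mateo measured me".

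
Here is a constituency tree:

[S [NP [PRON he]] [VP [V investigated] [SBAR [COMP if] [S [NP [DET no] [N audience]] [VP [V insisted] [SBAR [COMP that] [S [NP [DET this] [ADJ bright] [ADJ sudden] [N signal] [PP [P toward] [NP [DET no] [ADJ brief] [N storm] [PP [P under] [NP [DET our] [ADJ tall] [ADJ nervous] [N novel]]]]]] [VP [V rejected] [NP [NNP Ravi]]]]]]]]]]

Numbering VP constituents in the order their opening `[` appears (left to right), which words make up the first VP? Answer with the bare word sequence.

investigated if no audience insisted that this bright sudden signal toward no brief storm under our tall nervous novel rejected Ravi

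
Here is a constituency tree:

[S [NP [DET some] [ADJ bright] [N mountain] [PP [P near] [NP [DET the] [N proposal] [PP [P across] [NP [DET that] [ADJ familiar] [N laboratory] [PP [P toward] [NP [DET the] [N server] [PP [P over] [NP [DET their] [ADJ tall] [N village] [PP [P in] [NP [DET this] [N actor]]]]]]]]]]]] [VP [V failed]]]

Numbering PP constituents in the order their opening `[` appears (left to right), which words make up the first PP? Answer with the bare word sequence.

near the proposal across that familiar laboratory toward the server over their tall village in this actor

In left-to-right order the PP constituents are "near the proposal across that familiar laboratory toward the server over their tall village in this actor"; "across that familiar laboratory toward the server over their tall village in this actor"; "toward the server over their tall village in this actor"; "over their tall village in this actor"; "in this actor". Number 1 is "near the proposal across that familiar laboratory toward the server over their tall village in this actor".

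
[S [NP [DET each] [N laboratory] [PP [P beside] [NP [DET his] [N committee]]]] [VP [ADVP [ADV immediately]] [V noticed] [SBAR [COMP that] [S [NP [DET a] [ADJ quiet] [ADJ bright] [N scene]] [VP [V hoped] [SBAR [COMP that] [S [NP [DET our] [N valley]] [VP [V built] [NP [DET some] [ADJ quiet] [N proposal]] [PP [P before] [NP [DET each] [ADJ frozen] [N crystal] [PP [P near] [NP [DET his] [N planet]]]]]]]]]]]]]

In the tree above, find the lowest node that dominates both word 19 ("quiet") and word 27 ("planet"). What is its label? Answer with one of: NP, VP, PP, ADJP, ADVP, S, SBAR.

VP

Word 19 lies under S → VP → SBAR → S → VP → SBAR → S → VP → NP → ADJ; word 27 lies under S → VP → SBAR → S → VP → SBAR → S → VP → PP → NP → PP → NP → N. The lowest shared node is the VP.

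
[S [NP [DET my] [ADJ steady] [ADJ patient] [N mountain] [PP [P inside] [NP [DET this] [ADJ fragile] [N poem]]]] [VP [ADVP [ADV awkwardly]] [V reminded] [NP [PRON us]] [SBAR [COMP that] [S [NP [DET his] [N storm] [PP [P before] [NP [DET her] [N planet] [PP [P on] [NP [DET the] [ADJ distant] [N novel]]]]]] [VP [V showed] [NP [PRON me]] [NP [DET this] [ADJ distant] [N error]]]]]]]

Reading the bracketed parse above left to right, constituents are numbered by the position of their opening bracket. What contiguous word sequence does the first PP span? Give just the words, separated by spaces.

Opening `[PP` markers occur at word positions 5, 15, 18; the first of these opens the constituent [PP inside this fragile poem].

inside this fragile poem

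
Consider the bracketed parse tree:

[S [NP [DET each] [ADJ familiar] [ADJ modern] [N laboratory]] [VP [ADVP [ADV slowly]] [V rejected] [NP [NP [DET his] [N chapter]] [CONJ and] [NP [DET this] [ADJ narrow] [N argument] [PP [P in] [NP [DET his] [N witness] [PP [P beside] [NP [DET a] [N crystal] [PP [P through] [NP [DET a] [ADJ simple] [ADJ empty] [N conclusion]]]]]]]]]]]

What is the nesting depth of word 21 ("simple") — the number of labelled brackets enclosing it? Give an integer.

11

Path from the root down to the word: S → VP → NP → NP → PP → NP → PP → NP → PP → NP → ADJ. That is 11 enclosing brackets.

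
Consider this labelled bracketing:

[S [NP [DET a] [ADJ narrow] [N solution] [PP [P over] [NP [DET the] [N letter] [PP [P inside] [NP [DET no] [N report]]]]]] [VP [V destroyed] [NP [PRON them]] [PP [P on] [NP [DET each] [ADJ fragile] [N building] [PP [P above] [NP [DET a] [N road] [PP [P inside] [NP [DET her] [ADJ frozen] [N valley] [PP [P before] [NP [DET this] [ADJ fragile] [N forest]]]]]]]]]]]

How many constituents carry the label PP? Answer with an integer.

Listing each PP by its span: [PP over the letter inside no report]; [PP inside no report]; [PP on each fragile building above a road inside her frozen valley before this fragile forest]; [PP above a road inside her frozen valley before this fragile forest]; [PP inside her frozen valley before this fragile forest]; [PP before this fragile forest] — that makes 6.

6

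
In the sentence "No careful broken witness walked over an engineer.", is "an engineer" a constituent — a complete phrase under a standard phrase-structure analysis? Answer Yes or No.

Yes

These words form the whole noun phrase headed by "engineer", so yes — one constituent.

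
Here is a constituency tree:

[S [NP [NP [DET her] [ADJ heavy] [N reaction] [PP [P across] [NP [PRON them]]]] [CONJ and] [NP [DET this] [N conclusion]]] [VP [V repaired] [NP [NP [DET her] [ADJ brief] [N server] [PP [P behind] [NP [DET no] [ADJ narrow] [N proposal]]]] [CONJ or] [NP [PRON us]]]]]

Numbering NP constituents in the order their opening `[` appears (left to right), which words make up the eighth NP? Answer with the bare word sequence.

us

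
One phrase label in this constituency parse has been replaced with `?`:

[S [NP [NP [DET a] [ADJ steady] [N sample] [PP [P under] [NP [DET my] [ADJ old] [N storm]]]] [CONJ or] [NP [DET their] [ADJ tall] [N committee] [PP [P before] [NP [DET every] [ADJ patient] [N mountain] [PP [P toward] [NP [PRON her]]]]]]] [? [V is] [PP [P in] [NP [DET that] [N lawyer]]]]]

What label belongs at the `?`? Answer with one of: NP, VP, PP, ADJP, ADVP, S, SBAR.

VP

The `?` node immediately contains: V 'is', PP. That is the internal structure of a verb phrase, so the label is VP.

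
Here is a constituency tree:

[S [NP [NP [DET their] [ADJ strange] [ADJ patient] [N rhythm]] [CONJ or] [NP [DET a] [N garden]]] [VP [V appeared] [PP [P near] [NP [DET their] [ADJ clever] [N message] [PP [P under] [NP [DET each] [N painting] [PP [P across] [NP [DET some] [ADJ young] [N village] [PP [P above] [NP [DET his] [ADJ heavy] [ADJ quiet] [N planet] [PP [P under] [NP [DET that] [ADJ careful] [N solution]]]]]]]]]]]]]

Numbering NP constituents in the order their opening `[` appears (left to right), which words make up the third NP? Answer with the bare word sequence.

a garden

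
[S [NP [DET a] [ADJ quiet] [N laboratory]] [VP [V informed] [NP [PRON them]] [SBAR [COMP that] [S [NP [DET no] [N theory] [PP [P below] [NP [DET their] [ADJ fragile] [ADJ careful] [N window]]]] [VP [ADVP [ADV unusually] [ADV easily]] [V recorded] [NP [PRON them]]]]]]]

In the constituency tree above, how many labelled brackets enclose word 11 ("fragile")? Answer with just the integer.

8

Path from the root down to the word: S → VP → SBAR → S → NP → PP → NP → ADJ. That is 8 enclosing brackets.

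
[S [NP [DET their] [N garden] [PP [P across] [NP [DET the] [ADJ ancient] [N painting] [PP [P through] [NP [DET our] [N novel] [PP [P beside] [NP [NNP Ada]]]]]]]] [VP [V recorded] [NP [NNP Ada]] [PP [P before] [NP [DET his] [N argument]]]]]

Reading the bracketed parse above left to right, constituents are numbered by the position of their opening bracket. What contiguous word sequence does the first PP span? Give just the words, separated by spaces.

across the ancient painting through our novel beside Ada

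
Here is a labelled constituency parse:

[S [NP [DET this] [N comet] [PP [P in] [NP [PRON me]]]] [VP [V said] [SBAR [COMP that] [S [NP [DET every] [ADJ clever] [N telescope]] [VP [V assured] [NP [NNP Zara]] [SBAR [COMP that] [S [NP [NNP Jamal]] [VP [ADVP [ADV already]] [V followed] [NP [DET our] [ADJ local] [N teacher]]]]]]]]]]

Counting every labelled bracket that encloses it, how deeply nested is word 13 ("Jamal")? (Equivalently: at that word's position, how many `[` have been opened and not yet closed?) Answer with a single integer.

The word sits inside NNP, which is inside NP, inside S, inside SBAR, inside VP, inside S, inside SBAR, inside VP, inside S — 9 brackets in all.

9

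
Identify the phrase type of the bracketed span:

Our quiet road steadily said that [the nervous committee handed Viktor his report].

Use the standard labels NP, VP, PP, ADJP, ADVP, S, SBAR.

"handed" is the head of the bracketed span, so the span is a clause: S.

S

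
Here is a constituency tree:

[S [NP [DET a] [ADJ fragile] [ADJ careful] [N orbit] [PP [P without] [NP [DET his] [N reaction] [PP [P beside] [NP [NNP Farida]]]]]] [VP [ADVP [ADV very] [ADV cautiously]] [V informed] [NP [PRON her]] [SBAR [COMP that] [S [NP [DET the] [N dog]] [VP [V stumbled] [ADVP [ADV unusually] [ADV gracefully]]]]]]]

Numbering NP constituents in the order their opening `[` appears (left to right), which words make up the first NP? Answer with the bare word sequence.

In left-to-right order the NP constituents are "a fragile careful orbit without his reaction beside Farida"; "his reaction beside Farida"; "Farida"; "her"; "the dog". Number 1 is "a fragile careful orbit without his reaction beside Farida".

a fragile careful orbit without his reaction beside Farida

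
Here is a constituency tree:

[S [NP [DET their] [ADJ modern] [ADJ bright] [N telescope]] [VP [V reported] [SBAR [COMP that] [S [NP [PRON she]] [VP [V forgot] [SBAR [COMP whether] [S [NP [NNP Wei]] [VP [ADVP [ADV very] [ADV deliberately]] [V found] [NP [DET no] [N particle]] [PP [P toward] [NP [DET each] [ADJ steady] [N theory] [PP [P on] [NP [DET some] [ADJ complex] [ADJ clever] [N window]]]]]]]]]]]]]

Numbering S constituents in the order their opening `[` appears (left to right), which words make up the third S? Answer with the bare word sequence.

Wei very deliberately found no particle toward each steady theory on some complex clever window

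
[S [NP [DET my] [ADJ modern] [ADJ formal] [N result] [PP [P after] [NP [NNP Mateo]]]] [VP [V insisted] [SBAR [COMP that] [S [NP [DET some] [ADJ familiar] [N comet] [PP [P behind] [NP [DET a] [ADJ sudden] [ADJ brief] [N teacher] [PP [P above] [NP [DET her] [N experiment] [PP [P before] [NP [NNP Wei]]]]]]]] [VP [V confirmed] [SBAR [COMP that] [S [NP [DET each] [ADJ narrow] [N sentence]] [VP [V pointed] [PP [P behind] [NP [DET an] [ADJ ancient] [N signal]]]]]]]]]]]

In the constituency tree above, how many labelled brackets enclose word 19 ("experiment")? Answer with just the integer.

10

The word sits inside N, which is inside NP, inside PP, inside NP, inside PP, inside NP, inside S, inside SBAR, inside VP, inside S — 10 brackets in all.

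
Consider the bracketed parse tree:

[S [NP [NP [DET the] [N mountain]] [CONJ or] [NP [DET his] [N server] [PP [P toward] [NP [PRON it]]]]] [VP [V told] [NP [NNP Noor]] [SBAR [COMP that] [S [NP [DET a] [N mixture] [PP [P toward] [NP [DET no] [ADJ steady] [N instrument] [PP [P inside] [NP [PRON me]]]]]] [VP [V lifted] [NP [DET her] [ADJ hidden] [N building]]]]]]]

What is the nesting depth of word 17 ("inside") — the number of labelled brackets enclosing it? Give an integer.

9

Path from the root down to the word: S → VP → SBAR → S → NP → PP → NP → PP → P. That is 9 enclosing brackets.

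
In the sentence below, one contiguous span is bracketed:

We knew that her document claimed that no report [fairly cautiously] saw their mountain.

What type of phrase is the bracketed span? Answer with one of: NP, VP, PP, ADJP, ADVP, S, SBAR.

ADVP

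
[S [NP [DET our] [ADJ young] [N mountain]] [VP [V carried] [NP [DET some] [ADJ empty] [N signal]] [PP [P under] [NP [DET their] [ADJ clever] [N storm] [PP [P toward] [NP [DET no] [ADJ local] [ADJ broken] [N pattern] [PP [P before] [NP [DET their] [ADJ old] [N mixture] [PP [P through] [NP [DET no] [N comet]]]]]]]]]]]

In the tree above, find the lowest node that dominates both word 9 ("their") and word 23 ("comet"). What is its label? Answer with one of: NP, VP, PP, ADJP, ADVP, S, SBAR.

The smallest bracket enclosing both words is [NP their clever storm toward no local broken pattern before their old mixture through no comet], so the label is NP.

NP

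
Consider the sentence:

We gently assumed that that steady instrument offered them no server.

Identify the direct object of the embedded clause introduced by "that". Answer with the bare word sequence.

no server

Within the embedded clause introduced by "that", the direct object of "offered" is "no server".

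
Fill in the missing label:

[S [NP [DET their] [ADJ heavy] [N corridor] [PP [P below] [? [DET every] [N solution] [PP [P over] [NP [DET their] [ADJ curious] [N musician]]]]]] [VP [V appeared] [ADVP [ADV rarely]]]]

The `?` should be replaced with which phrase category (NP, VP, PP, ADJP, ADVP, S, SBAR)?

NP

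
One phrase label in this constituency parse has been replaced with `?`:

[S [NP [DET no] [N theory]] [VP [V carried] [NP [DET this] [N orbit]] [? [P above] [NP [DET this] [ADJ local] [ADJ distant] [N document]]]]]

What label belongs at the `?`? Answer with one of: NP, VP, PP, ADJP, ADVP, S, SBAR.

PP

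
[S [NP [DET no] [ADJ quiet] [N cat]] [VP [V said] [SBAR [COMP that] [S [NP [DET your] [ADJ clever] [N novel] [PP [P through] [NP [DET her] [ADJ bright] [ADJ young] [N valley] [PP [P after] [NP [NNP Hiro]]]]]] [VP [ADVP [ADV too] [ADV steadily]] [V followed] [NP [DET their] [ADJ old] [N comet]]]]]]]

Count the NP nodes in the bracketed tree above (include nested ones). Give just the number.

5

Listing each NP by its span: [NP no quiet cat]; [NP your clever novel through her bright young valley after Hiro]; [NP her bright young valley after Hiro]; [NP Hiro]; [NP their old comet] — that makes 5.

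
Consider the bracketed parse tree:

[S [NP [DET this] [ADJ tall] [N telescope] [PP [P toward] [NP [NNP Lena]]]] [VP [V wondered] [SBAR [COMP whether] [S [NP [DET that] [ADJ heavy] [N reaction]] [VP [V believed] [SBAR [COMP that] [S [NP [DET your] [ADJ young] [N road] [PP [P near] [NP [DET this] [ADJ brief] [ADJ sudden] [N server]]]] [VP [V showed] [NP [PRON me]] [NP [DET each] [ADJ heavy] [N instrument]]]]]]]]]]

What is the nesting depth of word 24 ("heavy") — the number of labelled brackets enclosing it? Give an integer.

10

Counting open brackets not yet closed at "heavy": [S [VP [SBAR [S [VP [SBAR [S [VP [NP [ADJ = 10.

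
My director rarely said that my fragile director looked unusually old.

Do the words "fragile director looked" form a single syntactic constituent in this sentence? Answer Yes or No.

No

The sequence begins inside the noun phrase "my fragile director" and ends inside the verb phrase "looked unusually old"; it crosses a phrase boundary, so no single node in the tree spans exactly those words.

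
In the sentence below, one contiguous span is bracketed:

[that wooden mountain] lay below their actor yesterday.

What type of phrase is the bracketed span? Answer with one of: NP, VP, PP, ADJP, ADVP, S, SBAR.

NP

The bracketed span "that wooden mountain" is headed by "mountain", making it a noun phrase (NP).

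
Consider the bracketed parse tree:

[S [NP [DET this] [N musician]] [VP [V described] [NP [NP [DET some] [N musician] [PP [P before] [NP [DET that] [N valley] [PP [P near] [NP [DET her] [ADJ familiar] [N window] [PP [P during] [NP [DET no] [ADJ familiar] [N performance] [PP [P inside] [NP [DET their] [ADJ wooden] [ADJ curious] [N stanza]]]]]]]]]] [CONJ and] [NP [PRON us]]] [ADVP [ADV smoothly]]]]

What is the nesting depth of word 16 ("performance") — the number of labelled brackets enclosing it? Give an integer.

11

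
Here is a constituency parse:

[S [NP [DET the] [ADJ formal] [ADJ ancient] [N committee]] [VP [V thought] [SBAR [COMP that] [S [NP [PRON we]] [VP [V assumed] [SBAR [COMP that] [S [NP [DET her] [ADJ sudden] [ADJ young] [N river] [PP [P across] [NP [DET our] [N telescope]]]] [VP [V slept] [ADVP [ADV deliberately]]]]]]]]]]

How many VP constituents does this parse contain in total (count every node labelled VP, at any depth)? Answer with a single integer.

3

The VP constituents are: [VP thought that we assumed that her sudden young river across our telescope slept deliberately]; [VP assumed that her sudden young river across our telescope slept deliberately]; [VP slept deliberately]. Total: 3.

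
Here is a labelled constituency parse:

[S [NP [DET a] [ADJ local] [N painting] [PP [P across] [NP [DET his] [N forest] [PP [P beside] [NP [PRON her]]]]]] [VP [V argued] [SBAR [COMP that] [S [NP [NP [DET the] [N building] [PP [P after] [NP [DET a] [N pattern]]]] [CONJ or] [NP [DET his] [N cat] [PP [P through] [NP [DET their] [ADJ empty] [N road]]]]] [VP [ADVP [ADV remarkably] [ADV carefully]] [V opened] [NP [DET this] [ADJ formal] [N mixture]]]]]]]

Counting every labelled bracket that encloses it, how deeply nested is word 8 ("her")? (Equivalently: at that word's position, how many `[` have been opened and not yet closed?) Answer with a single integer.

Path from the root down to the word: S → NP → PP → NP → PP → NP → PRON. That is 7 enclosing brackets.

7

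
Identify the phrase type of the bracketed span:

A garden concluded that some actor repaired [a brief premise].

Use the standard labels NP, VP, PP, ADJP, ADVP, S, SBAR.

"premise" is the head of the bracketed span, so the span is a noun phrase: NP.

NP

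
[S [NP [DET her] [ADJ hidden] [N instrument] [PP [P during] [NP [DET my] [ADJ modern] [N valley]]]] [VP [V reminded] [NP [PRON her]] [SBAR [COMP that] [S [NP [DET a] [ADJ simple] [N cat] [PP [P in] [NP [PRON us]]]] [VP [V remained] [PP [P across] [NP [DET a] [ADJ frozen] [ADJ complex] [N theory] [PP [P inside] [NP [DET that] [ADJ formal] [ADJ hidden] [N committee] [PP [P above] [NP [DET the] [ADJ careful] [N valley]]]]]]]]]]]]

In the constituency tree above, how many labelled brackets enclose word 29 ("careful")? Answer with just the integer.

Counting open brackets not yet closed at "careful": [S [VP [SBAR [S [VP [PP [NP [PP [NP [PP [NP [ADJ = 12.

12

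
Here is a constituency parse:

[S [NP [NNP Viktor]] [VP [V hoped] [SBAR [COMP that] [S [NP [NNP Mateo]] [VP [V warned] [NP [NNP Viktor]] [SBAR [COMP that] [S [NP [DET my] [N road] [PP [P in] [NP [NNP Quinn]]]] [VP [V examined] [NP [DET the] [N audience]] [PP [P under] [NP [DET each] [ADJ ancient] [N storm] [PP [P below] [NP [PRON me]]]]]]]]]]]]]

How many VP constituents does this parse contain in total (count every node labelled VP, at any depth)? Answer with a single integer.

3

The VP constituents are: [VP hoped that Mateo warned Viktor that my road in Quinn examined the audience under each ancient storm below me]; [VP warned Viktor that my road in Quinn examined the audience under each ancient storm below me]; [VP examined the audience under each ancient storm below me]. Total: 3.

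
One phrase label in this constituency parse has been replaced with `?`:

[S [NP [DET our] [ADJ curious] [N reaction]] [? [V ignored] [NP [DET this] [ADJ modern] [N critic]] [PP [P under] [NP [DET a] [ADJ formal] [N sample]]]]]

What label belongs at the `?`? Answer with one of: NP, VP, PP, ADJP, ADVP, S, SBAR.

VP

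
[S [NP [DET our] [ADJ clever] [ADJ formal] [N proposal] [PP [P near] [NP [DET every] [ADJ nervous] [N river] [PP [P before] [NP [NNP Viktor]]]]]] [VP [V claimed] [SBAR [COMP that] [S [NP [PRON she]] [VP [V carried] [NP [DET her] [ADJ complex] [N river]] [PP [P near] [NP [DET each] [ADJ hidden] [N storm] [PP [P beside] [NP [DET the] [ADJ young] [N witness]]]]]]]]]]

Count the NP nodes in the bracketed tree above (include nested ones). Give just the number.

7

The NP constituents are: [NP our clever formal proposal near every nervous river before Viktor]; [NP every nervous river before Viktor]; [NP Viktor]; [NP she]; [NP her complex river]; [NP each hidden storm beside the young witness] …. Total: 7.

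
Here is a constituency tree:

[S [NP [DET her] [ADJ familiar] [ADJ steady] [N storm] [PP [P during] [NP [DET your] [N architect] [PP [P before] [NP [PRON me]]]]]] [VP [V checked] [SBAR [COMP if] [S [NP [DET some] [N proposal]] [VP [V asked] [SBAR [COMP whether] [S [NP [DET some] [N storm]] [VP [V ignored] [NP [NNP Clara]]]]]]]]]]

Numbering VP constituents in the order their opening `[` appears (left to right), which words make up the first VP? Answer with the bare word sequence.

checked if some proposal asked whether some storm ignored Clara

Opening `[VP` markers occur at word positions 10, 14, 18; the first of these opens the constituent [VP checked if some proposal asked whether some storm ignored Clara].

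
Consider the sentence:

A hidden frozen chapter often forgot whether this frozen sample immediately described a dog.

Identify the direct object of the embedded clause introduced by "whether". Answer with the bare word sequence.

a dog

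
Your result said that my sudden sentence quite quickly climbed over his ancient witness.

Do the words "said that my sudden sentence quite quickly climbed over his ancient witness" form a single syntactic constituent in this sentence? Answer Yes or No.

Yes

These words form the whole verb phrase headed by "said", so yes — one constituent.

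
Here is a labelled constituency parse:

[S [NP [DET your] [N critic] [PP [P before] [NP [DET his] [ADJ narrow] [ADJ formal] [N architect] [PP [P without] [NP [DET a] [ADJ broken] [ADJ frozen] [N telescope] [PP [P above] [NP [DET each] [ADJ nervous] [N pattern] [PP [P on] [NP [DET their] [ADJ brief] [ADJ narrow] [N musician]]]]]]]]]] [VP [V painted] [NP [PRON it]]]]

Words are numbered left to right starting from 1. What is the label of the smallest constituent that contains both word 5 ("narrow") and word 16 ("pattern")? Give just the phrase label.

NP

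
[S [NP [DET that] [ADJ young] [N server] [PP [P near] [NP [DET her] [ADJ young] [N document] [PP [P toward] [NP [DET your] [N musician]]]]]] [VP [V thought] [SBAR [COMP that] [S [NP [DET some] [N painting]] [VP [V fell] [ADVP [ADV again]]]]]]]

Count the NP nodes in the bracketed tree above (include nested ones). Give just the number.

The NP constituents are: [NP that young server near her young document toward your musician]; [NP her young document toward your musician]; [NP your musician]; [NP some painting]. Total: 4.

4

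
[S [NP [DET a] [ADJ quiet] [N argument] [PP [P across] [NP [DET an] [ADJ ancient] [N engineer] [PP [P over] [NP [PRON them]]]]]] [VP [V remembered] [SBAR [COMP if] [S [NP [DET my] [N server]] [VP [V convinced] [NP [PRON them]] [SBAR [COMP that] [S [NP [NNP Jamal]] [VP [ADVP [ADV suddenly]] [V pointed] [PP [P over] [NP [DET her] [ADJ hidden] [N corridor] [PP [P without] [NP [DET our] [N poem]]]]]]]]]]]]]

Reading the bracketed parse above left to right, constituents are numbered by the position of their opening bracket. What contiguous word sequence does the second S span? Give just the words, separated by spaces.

In left-to-right order the S constituents are "a quiet argument across an ancient engineer over them remembered if my server convinced them that Jamal suddenly pointed over her hidden corridor without our poem"; "my server convinced them that Jamal suddenly pointed over her hidden corridor without our poem"; "Jamal suddenly pointed over her hidden corridor without our poem". Number 2 is "my server convinced them that Jamal suddenly pointed over her hidden corridor without our poem".

my server convinced them that Jamal suddenly pointed over her hidden corridor without our poem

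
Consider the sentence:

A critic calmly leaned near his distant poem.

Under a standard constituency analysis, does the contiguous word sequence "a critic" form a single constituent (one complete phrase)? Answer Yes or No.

Yes

The sequence corresponds to a single NP node — the noun phrase "a critic".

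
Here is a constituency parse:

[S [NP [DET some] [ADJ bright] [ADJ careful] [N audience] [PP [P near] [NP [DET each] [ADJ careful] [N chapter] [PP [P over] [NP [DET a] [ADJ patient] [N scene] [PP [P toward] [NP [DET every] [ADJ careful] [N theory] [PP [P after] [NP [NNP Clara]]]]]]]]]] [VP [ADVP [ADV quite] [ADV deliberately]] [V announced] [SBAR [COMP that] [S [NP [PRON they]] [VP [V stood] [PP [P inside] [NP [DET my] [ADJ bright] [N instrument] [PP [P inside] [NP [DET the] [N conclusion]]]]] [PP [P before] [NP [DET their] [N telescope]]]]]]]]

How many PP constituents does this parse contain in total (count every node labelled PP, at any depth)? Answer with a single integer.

Scanning left to right, an opening `[PP` appears at word positions 5, 9, 13, 17, 25, 29, 32 — 7 in total.

7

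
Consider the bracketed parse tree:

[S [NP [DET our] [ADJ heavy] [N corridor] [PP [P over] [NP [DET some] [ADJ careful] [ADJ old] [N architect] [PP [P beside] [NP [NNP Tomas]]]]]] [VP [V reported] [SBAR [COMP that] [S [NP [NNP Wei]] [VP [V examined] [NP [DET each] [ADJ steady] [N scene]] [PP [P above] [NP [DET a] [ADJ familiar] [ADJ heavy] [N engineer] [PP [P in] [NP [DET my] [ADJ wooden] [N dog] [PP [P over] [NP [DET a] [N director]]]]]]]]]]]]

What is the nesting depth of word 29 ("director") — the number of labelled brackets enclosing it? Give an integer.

12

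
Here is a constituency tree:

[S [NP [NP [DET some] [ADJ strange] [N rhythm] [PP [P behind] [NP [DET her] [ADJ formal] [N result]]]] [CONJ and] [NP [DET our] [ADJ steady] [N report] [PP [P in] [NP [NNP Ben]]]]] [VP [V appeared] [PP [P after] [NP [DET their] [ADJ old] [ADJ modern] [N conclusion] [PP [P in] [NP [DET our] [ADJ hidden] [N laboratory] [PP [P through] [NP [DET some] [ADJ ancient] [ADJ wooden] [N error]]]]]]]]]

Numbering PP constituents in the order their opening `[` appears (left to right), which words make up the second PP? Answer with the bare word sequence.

Opening `[PP` markers occur at word positions 4, 12, 15, 20, 24; the second of these opens the constituent [PP in Ben].

in Ben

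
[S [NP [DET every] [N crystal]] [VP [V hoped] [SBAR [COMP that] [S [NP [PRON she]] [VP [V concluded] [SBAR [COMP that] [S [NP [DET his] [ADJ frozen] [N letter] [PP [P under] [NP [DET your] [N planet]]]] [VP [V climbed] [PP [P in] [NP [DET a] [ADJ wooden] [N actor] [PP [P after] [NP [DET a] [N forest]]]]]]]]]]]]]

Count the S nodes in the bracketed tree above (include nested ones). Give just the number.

3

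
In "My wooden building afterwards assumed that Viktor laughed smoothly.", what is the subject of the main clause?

my wooden building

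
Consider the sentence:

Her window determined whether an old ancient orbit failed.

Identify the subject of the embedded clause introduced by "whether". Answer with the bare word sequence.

an old ancient orbit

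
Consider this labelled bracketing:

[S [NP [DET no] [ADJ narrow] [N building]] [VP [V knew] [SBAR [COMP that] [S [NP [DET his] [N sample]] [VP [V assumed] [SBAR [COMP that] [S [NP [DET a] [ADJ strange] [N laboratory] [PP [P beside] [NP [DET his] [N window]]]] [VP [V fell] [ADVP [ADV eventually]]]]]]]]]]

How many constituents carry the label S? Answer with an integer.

3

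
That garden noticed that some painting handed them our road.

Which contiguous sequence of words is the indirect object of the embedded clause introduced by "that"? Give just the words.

them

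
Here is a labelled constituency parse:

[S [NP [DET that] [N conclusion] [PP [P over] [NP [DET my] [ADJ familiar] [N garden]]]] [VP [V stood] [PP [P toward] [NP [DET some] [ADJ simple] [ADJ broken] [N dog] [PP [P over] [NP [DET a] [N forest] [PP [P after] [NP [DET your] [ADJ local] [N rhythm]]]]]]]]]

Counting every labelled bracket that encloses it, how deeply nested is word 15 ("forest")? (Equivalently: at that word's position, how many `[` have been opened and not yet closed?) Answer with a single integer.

Path from the root down to the word: S → VP → PP → NP → PP → NP → N. That is 7 enclosing brackets.

7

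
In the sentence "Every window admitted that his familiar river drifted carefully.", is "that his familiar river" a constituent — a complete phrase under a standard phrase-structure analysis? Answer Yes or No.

The smallest constituent containing the whole sequence is the subordinate clause [SBAR that his familiar river drifted carefully], but the sequence is only part of it — it straddles the boundary between complementizer "that" and clause "his familiar river drifted carefully".

No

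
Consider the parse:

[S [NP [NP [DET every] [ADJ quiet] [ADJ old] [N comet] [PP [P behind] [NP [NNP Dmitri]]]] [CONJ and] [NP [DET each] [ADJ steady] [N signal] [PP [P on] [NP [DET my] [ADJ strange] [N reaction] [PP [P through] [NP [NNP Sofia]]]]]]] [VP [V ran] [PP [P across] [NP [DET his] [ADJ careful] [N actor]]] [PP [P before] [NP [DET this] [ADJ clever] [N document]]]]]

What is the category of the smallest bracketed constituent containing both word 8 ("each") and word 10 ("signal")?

Word 8 lies under S → NP → NP → DET; word 10 lies under S → NP → NP → N. The lowest shared node is the NP.

NP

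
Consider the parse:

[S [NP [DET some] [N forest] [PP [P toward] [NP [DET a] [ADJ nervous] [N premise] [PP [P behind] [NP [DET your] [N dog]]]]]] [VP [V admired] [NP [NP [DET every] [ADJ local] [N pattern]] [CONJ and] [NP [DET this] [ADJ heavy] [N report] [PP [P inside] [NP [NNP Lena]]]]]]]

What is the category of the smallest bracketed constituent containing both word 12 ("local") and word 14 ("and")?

NP

Word 12 lies under S → VP → NP → NP → ADJ; word 14 lies under S → VP → NP → CONJ. The lowest shared node is the NP.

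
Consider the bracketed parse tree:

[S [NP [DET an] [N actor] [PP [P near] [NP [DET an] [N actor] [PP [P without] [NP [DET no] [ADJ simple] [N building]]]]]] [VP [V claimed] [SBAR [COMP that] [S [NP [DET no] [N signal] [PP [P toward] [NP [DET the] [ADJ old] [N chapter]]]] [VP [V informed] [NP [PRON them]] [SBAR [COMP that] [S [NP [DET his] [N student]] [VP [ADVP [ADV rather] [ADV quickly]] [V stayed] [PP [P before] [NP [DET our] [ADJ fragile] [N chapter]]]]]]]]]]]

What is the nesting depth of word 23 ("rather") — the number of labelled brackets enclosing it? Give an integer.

10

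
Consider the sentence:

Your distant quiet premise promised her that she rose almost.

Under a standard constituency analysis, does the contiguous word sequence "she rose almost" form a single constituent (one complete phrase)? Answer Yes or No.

Yes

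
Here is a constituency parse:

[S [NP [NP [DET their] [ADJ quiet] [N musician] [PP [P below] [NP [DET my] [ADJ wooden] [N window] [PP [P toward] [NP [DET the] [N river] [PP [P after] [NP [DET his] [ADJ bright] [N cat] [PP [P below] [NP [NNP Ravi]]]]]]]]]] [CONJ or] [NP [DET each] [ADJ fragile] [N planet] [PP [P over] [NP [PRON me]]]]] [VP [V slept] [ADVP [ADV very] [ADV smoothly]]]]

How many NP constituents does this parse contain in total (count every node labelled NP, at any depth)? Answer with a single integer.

Listing each NP by its span: [NP their quiet musician below my wooden window toward the river after his bright cat below Ravi or each fragile planet over me]; [NP their quiet musician below my wooden window toward the river after his bright cat below Ravi]; [NP my wooden window toward the river after his bright cat below Ravi]; [NP the river after his bright cat below Ravi]; [NP his bright cat below Ravi]; [NP Ravi] … — that makes 8.

8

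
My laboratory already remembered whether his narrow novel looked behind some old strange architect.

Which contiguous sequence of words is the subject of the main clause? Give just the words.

my laboratory

In the main clause the verb is "remembered"; the NP preceding it, "my laboratory", is the subject.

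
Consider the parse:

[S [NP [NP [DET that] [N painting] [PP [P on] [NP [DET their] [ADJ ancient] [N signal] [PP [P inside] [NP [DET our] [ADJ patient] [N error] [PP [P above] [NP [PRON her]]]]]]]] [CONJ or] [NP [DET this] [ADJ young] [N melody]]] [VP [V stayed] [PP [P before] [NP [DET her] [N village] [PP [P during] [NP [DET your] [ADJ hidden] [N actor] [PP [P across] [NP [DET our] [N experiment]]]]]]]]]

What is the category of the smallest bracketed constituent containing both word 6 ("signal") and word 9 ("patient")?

Both words fall inside [NP their ancient signal inside our patient error above her] (words 4–12), and no smaller constituent contains them both. Label: NP.

NP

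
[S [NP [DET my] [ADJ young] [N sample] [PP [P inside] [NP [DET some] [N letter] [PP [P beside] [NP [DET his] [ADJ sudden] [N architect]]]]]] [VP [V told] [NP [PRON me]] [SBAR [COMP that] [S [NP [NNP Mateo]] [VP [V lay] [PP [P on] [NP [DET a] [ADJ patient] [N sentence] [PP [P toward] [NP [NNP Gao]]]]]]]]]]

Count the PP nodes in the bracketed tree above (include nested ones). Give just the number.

4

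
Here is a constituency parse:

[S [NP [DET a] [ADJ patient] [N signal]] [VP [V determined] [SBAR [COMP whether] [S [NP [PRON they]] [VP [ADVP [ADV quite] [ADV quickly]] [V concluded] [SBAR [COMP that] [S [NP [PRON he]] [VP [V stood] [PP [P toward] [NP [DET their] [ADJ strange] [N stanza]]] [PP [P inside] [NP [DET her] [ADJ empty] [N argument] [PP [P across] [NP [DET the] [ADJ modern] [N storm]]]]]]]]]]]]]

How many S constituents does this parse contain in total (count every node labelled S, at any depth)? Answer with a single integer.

3

The S constituents are: [S a patient signal determined whether they quite quickly concluded that he stood toward their strange stanza inside her empty argument across the modern storm]; [S they quite quickly concluded that he stood toward their strange stanza inside her empty argument across the modern storm]; [S he stood toward their strange stanza inside her empty argument across the modern storm]. Total: 3.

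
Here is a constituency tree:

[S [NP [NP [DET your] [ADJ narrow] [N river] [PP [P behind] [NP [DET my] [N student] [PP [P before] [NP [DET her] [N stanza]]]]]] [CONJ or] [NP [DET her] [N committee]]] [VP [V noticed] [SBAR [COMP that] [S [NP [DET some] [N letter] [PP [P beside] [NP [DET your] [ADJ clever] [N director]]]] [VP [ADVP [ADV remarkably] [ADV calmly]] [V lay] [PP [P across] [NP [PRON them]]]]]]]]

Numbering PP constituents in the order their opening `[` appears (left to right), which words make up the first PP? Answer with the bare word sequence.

behind my student before her stanza

Opening `[PP` markers occur at word positions 4, 7, 17, 24; the first of these opens the constituent [PP behind my student before her stanza].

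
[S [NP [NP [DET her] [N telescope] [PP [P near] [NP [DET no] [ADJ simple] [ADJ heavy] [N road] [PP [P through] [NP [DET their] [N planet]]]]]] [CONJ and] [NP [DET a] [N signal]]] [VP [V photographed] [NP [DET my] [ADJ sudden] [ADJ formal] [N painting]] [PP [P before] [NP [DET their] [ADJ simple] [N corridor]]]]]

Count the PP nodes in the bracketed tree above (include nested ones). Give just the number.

3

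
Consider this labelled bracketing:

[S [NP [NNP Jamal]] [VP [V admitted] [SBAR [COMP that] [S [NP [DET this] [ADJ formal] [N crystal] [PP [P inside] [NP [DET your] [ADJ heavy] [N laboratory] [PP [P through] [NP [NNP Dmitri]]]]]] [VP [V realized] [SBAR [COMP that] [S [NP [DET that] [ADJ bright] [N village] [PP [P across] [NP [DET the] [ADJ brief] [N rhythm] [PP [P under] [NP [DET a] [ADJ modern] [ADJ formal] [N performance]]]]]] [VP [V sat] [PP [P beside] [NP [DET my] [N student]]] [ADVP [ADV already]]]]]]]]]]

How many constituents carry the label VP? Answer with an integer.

Scanning left to right, an opening `[VP` appears at word positions 2, 13, 27 — 3 in total.

3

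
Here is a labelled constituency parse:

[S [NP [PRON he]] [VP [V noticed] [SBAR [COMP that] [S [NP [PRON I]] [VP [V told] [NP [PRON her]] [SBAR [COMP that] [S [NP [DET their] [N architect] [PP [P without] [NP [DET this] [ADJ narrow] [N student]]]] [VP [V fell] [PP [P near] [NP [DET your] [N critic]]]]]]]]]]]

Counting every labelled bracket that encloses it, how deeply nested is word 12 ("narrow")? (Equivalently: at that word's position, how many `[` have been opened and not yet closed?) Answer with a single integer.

11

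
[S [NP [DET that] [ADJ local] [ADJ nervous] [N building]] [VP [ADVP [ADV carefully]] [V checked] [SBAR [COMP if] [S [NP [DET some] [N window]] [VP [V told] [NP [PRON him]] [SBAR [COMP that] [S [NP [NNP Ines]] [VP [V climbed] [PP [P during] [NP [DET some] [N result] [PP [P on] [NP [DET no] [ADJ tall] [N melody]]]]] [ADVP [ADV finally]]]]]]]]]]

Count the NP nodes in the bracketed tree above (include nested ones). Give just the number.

Scanning left to right, an opening `[NP` appears at word positions 1, 8, 11, 13, 16, 19 — 6 in total.

6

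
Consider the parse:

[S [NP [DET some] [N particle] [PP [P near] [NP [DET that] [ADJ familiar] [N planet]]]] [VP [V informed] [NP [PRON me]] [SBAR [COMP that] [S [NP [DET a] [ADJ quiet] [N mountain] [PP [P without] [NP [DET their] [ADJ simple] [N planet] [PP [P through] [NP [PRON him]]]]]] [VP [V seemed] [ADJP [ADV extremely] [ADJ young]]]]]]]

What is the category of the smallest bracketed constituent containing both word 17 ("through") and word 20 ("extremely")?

S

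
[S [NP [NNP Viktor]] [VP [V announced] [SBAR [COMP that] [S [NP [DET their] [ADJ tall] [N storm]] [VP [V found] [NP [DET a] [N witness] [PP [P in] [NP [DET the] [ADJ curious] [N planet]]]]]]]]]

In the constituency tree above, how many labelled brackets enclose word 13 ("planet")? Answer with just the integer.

9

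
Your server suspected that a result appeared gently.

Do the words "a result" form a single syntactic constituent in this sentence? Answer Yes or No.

Yes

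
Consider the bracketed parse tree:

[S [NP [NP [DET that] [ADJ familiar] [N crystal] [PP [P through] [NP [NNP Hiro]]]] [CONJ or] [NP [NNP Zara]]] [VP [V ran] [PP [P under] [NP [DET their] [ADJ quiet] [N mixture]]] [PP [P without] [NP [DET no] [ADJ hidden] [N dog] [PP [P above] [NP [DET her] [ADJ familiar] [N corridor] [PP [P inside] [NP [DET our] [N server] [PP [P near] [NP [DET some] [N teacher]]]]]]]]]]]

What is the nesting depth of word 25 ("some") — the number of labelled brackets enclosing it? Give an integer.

Path from the root down to the word: S → VP → PP → NP → PP → NP → PP → NP → PP → NP → DET. That is 11 enclosing brackets.

11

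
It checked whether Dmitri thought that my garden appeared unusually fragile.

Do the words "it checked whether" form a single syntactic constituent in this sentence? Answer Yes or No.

No

The sequence begins inside the noun phrase "it" and ends inside the verb phrase "checked whether Dmitri thought that my garden appeared unusually fragile"; it crosses a phrase boundary, so no single node in the tree spans exactly those words.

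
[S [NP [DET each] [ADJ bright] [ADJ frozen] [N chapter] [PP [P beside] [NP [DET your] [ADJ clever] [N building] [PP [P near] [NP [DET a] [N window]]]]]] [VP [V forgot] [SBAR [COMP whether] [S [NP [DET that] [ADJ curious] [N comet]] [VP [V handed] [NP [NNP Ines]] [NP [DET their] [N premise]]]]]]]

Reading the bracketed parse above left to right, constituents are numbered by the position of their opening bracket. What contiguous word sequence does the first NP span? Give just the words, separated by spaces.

each bright frozen chapter beside your clever building near a window

Opening `[NP` markers occur at word positions 1, 6, 10, 14, 18, 19; the first of these opens the constituent [NP each bright frozen chapter beside your clever building near a window].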